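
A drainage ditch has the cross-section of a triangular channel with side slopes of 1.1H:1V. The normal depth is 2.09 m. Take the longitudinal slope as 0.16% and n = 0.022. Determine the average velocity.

V = 1.53 m/s

For a triangular section with side slope z = 1.1: A = zy² = 1.1×2.09² = 4.805 m²; P = 2y√(1+z²) = 2×2.09×1.487 = 6.214 m.
Hydraulic radius R = A/P = 4.805/6.214 = 0.7732 m.
From Manning's equation, V = (1/n) R^(2/3) S^(1/2) = (1/0.022) × 0.7732^(2/3) × 0.0016^(1/2) = 1.53 m/s.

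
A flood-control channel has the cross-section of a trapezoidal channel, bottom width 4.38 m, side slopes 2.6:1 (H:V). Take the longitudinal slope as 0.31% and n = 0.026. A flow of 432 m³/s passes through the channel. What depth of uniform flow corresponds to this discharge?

y_n = 5.4 m

Manning's equation rearranged: A R^(2/3) = nQ / (1·√S) = 0.026 × 432 / (√0.0031) = 201.7.
Try y = 6.24 m: A R^(2/3) = 284.1 — over.
Try y = 4.78 m: A R^(2/3) = 151.6 — short.
Try y = 5.4 m: A R^(2/3) = 201.6 — close enough.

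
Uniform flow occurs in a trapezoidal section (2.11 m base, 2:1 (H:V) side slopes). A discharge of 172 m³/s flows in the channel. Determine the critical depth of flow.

At critical depth, Q² T / (g A³) = 1, i.e. A³/T = Q²/g = 172²/9.81 = 3016.
Trying y = 2.89 m: A³/T = 867.3 — short.
Trying y = 4.22 m: A³/T = 4647 — over.
Trying y = 3.83 m: A³/T = 3006 — matches.

y_c = 3.83 m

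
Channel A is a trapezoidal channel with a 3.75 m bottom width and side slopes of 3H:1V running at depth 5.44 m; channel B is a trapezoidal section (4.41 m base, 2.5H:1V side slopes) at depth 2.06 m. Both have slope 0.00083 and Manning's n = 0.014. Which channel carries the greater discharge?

Channel A: With bottom width b = 3.75 m and side slope z = 3: A = (b + zy)y = (3.75 + 3×5.44)×5.44 = 109.2 m²; P = b + 2y√(1+z²) = 3.75 + 2×5.44×3.162 = 38.16 m. Hydraulic radius R = A/P = 109.2/38.16 = 2.861 m. Q_A = (1/0.014)·109.2·2.861^(2/3)·√0.00083 = 452.8 m³/s.
Channel B: With bottom width b = 4.41 m and side slope z = 2.5: A = (b + zy)y = (4.41 + 2.5×2.06)×2.06 = 19.69 m²; P = b + 2y√(1+z²) = 4.41 + 2×2.06×2.693 = 15.5 m. Hydraulic radius R = A/P = 19.69/15.5 = 1.27 m. Q_B = (1/0.014)·19.69·1.27^(2/3)·√0.00083 = 47.53 m³/s.
Q_A = 452.8 m³/s vs Q_B = 47.53 m³/s, so channel A carries more.

channel A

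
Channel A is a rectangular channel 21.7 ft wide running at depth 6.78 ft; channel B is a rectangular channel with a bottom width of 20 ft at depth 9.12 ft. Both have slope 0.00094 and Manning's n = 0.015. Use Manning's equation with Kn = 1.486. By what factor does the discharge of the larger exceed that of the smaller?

Channel A: Flow area A = b·y = 21.7 × 6.78 = 147.1 ft². Wetted perimeter P = b + 2y = 21.7 + 2×6.78 = 35.26 ft. Hydraulic radius R = A/P = 147.1/35.26 = 4.173 ft. Q_A = (1.486/0.015)·147.1·4.173^(2/3)·√0.00094 = 1158 ft³/s.
Channel B: Flow area A = b·y = 20 × 9.12 = 182.4 ft². Wetted perimeter P = b + 2y = 20 + 2×9.12 = 38.24 ft. Hydraulic radius R = A/P = 182.4/38.24 = 4.77 ft. Q_B = (1.486/0.015)·182.4·4.77^(2/3)·√0.00094 = 1570 ft³/s.
The larger discharge is 1570 ft³/s and the smaller is 1158 ft³/s; the ratio is 1.36.

1.36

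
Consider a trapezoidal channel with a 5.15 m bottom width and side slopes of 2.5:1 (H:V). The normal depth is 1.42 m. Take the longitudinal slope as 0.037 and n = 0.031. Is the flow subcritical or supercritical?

With bottom width b = 5.15 m and side slope z = 2.5: A = (b + zy)y = (5.15 + 2.5×1.42)×1.42 = 12.35 m²; P = b + 2y√(1+z²) = 5.15 + 2×1.42×2.693 = 12.8 m.
Hydraulic radius R = A/P = 12.35/12.8 = 0.9654 m.
V = (1/n) R^(2/3) √S = (1/0.031) × 0.9654^(2/3) × √0.037 = 6.061 m/s. Hydraulic depth D_h = A/T = 12.35/12.25 = 1.008 m.
Froude number Fr = V/√(g·D_h) = 6.061/√(9.81×1.008) = 1.93, which is greater than 1, so the flow is supercritical.

supercritical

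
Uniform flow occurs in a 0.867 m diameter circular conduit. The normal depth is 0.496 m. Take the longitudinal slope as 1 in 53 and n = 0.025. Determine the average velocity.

V = 2.09 m/s

For a circular section of diameter D = 0.867 m at depth y = 0.496 m, the central angle is θ = 2 arccos(1 − 2y/D) = 3.431 rad. Then A = (D²/8)(θ − sin θ) = 0.3492 m² and P = Dθ/2 = 1.487 m.
Hydraulic radius R = A/P = 0.3492/1.487 = 0.2348 m.
From Manning's equation, V = (1/n) R^(2/3) S^(1/2) = (1/0.025) × 0.2348^(2/3) × 0.01887^(1/2) = 2.09 m/s.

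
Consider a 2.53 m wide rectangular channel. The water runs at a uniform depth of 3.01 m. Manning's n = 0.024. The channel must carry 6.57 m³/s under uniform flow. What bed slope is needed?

S = 0.0005

Flow area A = b·y = 2.53 × 3.01 = 7.615 m². Wetted perimeter P = b + 2y = 2.53 + 2×3.01 = 8.55 m.
Hydraulic radius R = A/P = 7.615/8.55 = 0.8907 m.
From Manning's equation, S = [nQ / (1 A R^(2/3))]² = [0.024 × 6.57 / (1 × 7.615 × 0.8907^(2/3))]² = 0.0005.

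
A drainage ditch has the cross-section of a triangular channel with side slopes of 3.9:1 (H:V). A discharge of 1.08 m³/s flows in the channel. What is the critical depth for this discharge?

At critical depth, Q² T / (g A³) = 1, i.e. A³/T = Q²/g = 1.08²/9.81 = 0.1189.
At y = 0.334 m: A³/T = 0.03161 — short.
At y = 0.435 m: A³/T = 0.1185 — close enough.

y_c = 0.435 m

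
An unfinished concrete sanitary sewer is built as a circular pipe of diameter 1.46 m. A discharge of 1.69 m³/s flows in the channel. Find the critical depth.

y_c = 0.671 m

At critical depth, Q² T / (g A³) = 1, i.e. A³/T = Q²/g = 1.69²/9.81 = 0.2911.
Try y = 0.833 m: A³/T = 0.6651 — over.
Try y = 0.491 m: A³/T = 0.08764 — short.
Try y = 0.671 m: A³/T = 0.2911 — matches.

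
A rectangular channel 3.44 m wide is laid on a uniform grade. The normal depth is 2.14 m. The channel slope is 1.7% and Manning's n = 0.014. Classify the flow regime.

Flow area A = b·y = 3.44 × 2.14 = 7.362 m². Wetted perimeter P = b + 2y = 3.44 + 2×2.14 = 7.72 m.
Hydraulic radius R = A/P = 7.362/7.72 = 0.9536 m.
V = (1/n) R^(2/3) √S = (1/0.014) × 0.9536^(2/3) × √0.017 = 9.023 m/s. Hydraulic depth D_h = A/T = 7.362/3.44 = 2.14 m.
Froude number Fr = V/√(g·D_h) = 9.023/√(9.81×2.14) = 1.97, which is greater than 1, so the flow is supercritical.

supercritical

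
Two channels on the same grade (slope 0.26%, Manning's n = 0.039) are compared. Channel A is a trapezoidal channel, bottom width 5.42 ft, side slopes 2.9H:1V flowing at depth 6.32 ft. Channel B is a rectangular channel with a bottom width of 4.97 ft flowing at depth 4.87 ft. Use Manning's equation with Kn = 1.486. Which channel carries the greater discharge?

Channel A: With bottom width b = 5.42 ft and side slope z = 2.9: A = (b + zy)y = (5.42 + 2.9×6.32)×6.32 = 150.1 ft²; P = b + 2y√(1+z²) = 5.42 + 2×6.32×3.068 = 44.19 ft. Hydraulic radius R = A/P = 150.1/44.19 = 3.396 ft. Q_A = (1.486/0.039)·150.1·3.396^(2/3)·√0.0026 = 658.8 ft³/s.
Channel B: Flow area A = b·y = 4.97 × 4.87 = 24.2 ft². Wetted perimeter P = b + 2y = 4.97 + 2×4.87 = 14.71 ft. Hydraulic radius R = A/P = 24.2/14.71 = 1.645 ft. Q_B = (1.486/0.039)·24.2·1.645^(2/3)·√0.0026 = 65.54 ft³/s.
Q_A = 658.8 ft³/s vs Q_B = 65.54 ft³/s, so channel A carries more.

channel A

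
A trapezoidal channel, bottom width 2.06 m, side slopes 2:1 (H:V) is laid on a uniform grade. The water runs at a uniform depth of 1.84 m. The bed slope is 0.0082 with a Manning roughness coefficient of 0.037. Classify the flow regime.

subcritical

With bottom width b = 2.06 m and side slope z = 2: A = (b + zy)y = (2.06 + 2×1.84)×1.84 = 10.56 m²; P = b + 2y√(1+z²) = 2.06 + 2×1.84×2.236 = 10.29 m.
Hydraulic radius R = A/P = 10.56/10.29 = 1.027 m.
V = (1/n) R^(2/3) √S = (1/0.037) × 1.027^(2/3) × √0.0082 = 2.49 m/s. Hydraulic depth D_h = A/T = 10.56/9.42 = 1.121 m.
Froude number Fr = V/√(g·D_h) = 2.49/√(9.81×1.121) = 0.751, which is less than 1, so the flow is subcritical.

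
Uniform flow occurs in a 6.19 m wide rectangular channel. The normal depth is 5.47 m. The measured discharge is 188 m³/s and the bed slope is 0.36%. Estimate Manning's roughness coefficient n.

n = 0.017

Flow area A = b·y = 6.19 × 5.47 = 33.86 m². Wetted perimeter P = b + 2y = 6.19 + 2×5.47 = 17.13 m.
Hydraulic radius R = A/P = 33.86/17.13 = 1.977 m.
Rearranging Manning's equation: n = (1/Q) A R^(2/3) S^(1/2) = (1/188) × 33.86 × 1.977^(2/3) × √0.0036 = 0.017.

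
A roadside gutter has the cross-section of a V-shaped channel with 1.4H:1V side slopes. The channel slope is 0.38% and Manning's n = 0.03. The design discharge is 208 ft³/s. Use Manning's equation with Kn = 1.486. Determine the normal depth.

Manning's equation rearranged: A R^(2/3) = nQ / (1.486·√S) = 0.03 × 208 / (1.486 × √0.0038) = 68.12.
Trying y = 3.92 ft: A R^(2/3) = 29.37 — low.
Trying y = 6.78 ft: A R^(2/3) = 126.6 — high.
Trying y = 5.37 ft: A R^(2/3) = 67.98 — close enough.

y_n = 5.37 ft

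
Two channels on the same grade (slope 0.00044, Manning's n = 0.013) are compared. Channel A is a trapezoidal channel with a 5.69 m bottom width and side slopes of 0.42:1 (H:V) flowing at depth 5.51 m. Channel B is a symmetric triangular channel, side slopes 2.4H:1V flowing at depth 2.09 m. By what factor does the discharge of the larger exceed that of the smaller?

Channel A: With bottom width b = 5.69 m and side slope z = 0.42: A = (b + zy)y = (5.69 + 0.42×5.51)×5.51 = 44.1 m²; P = b + 2y√(1+z²) = 5.69 + 2×5.51×1.085 = 17.64 m. Hydraulic radius R = A/P = 44.1/17.64 = 2.5 m. Q_A = (1/0.013)·44.1·2.5^(2/3)·√0.00044 = 131.1 m³/s.
Channel B: For a triangular section with side slope z = 2.4: A = zy² = 2.4×2.09² = 10.48 m²; P = 2y√(1+z²) = 2×2.09×2.6 = 10.87 m. Hydraulic radius R = A/P = 10.48/10.87 = 0.9646 m. Q_B = (1/0.013)·10.48·0.9646^(2/3)·√0.00044 = 16.51 m³/s.
The larger discharge is 131.1 m³/s and the smaller is 16.51 m³/s; the ratio is 7.94.

7.94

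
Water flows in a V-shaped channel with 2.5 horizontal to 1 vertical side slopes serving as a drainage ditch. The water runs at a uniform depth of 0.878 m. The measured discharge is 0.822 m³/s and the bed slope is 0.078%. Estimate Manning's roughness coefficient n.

For a triangular section with side slope z = 2.5: A = zy² = 2.5×0.878² = 1.927 m²; P = 2y√(1+z²) = 2×0.878×2.693 = 4.728 m.
Hydraulic radius R = A/P = 1.927/4.728 = 0.4076 m.
Rearranging Manning's equation: n = (1/Q) A R^(2/3) S^(1/2) = (1/0.822) × 1.927 × 0.4076^(2/3) × √0.00078 = 0.036.

n = 0.036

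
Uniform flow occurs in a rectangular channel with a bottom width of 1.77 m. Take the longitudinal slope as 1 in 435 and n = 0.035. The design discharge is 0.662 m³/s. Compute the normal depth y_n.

Manning's equation rearranged: A R^(2/3) = nQ / (1·√S) = 0.035 × 0.662 / (√0.002299) = 0.4832.
At y = 0.695 m: A R^(2/3) = 0.6559 — over.
At y = 0.558 m: A R^(2/3) = 0.4832 — matches.

y_n = 0.558 m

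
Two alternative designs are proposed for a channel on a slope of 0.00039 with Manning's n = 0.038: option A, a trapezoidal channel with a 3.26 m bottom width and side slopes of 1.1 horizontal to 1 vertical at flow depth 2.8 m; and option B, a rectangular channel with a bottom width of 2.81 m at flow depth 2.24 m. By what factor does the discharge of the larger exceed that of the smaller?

4.13

Channel A: With bottom width b = 3.26 m and side slope z = 1.1: A = (b + zy)y = (3.26 + 1.1×2.8)×2.8 = 17.75 m²; P = b + 2y√(1+z²) = 3.26 + 2×2.8×1.487 = 11.58 m. Hydraulic radius R = A/P = 17.75/11.58 = 1.532 m. Q_A = (1/0.038)·17.75·1.532^(2/3)·√0.00039 = 12.26 m³/s.
Channel B: Flow area A = b·y = 2.81 × 2.24 = 6.294 m². Wetted perimeter P = b + 2y = 2.81 + 2×2.24 = 7.29 m. Hydraulic radius R = A/P = 6.294/7.29 = 0.8634 m. Q_B = (1/0.038)·6.294·0.8634^(2/3)·√0.00039 = 2.966 m³/s.
The larger discharge is 12.26 m³/s and the smaller is 2.966 m³/s; the ratio is 4.13.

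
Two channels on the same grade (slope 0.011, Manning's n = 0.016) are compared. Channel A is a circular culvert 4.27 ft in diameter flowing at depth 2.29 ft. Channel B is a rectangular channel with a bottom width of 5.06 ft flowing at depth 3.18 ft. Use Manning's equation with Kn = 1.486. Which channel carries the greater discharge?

channel B

Channel A: For a circular section of diameter D = 4.27 ft at depth y = 2.29 ft, the central angle is θ = 2 arccos(1 − 2y/D) = 3.287 rad. Then A = (D²/8)(θ − sin θ) = 7.821 ft² and P = Dθ/2 = 7.018 ft. Hydraulic radius R = A/P = 7.821/7.018 = 1.115 ft. Q_A = (1.486/0.016)·7.821·1.115^(2/3)·√0.011 = 81.9 ft³/s.
Channel B: Flow area A = b·y = 5.06 × 3.18 = 16.09 ft². Wetted perimeter P = b + 2y = 5.06 + 2×3.18 = 11.42 ft. Hydraulic radius R = A/P = 16.09/11.42 = 1.409 ft. Q_B = (1.486/0.016)·16.09·1.409^(2/3)·√0.011 = 197 ft³/s.
Q_A = 81.9 ft³/s vs Q_B = 197 ft³/s, so channel B carries more.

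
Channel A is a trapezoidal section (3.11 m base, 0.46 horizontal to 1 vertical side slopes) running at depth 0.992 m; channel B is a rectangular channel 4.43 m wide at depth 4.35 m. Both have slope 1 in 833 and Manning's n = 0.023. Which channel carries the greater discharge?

Channel A: With bottom width b = 3.11 m and side slope z = 0.46: A = (b + zy)y = (3.11 + 0.46×0.992)×0.992 = 3.538 m²; P = b + 2y√(1+z²) = 3.11 + 2×0.992×1.101 = 5.294 m. Hydraulic radius R = A/P = 3.538/5.294 = 0.6683 m. Q_A = (1/0.023)·3.538·0.6683^(2/3)·√0.0012 = 4.074 m³/s.
Channel B: Flow area A = b·y = 4.43 × 4.35 = 19.27 m². Wetted perimeter P = b + 2y = 4.43 + 2×4.35 = 13.13 m. Hydraulic radius R = A/P = 19.27/13.13 = 1.468 m. Q_B = (1/0.023)·19.27·1.468^(2/3)·√0.0012 = 37.49 m³/s.
Q_A = 4.074 m³/s vs Q_B = 37.49 m³/s, so channel B carries more.

channel B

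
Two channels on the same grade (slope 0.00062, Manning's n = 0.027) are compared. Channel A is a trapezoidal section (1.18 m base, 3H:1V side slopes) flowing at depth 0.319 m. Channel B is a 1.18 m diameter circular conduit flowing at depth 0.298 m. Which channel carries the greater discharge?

Channel A: With bottom width b = 1.18 m and side slope z = 3: A = (b + zy)y = (1.18 + 3×0.319)×0.319 = 0.6817 m²; P = b + 2y√(1+z²) = 1.18 + 2×0.319×3.162 = 3.198 m. Hydraulic radius R = A/P = 0.6817/3.198 = 0.2132 m. Q_A = (1/0.027)·0.6817·0.2132^(2/3)·√0.00062 = 0.2244 m³/s.
Channel B: For a circular section of diameter D = 1.18 m at depth y = 0.298 m, the central angle is θ = 2 arccos(1 − 2y/D) = 2.106 rad. Then A = (D²/8)(θ − sin θ) = 0.2169 m² and P = Dθ/2 = 1.243 m. Hydraulic radius R = A/P = 0.2169/1.243 = 0.1745 m. Q_B = (1/0.027)·0.2169·0.1745^(2/3)·√0.00062 = 0.06246 m³/s.
Q_A = 0.2244 m³/s vs Q_B = 0.06246 m³/s, so channel A carries more.

channel A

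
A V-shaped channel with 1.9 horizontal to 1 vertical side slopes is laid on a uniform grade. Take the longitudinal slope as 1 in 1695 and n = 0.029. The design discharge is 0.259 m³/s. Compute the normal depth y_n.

y_n = 0.621 m

Manning's equation rearranged: A R^(2/3) = nQ / (1·√S) = 0.029 × 0.259 / (√0.00059) = 0.3092.
Trying y = 0.438 m: A R^(2/3) = 0.1221 — too small.
Trying y = 0.686 m: A R^(2/3) = 0.4038 — too large.
Trying y = 0.621 m: A R^(2/3) = 0.3097 — ≈ 0.3092.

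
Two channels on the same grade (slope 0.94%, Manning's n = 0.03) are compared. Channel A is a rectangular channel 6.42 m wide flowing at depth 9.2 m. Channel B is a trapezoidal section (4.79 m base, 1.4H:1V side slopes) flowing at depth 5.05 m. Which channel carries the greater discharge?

Channel A: Flow area A = b·y = 6.42 × 9.2 = 59.06 m². Wetted perimeter P = b + 2y = 6.42 + 2×9.2 = 24.82 m. Hydraulic radius R = A/P = 59.06/24.82 = 2.38 m. Q_A = (1/0.03)·59.06·2.38^(2/3)·√0.0094 = 340.2 m³/s.
Channel B: With bottom width b = 4.79 m and side slope z = 1.4: A = (b + zy)y = (4.79 + 1.4×5.05)×5.05 = 59.89 m²; P = b + 2y√(1+z²) = 4.79 + 2×5.05×1.72 = 22.17 m. Hydraulic radius R = A/P = 59.89/22.17 = 2.702 m. Q_B = (1/0.03)·59.89·2.702^(2/3)·√0.0094 = 375.5 m³/s.
Q_A = 340.2 m³/s vs Q_B = 375.5 m³/s, so channel B carries more.

channel B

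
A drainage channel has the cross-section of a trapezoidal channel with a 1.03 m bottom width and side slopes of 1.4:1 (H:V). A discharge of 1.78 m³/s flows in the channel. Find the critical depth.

At critical depth, Q² T / (g A³) = 1, i.e. A³/T = Q²/g = 1.78²/9.81 = 0.323.
Trying y = 0.619 m: A³/T = 0.5856 — high.
Trying y = 0.527 m: A³/T = 0.3227 — matches.

y_c = 0.527 m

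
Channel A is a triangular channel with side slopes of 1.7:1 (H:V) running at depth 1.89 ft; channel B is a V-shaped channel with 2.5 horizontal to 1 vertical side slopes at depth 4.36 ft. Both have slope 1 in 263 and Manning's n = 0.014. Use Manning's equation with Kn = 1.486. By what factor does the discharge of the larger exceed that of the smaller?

Channel A: For a triangular section with side slope z = 1.7: A = zy² = 1.7×1.89² = 6.073 ft²; P = 2y√(1+z²) = 2×1.89×1.972 = 7.455 ft. Hydraulic radius R = A/P = 6.073/7.455 = 0.8145 ft. Q_A = (1.486/0.014)·6.073·0.8145^(2/3)·√0.003802 = 34.66 ft³/s.
Channel B: For a triangular section with side slope z = 2.5: A = zy² = 2.5×4.36² = 47.52 ft²; P = 2y√(1+z²) = 2×4.36×2.693 = 23.48 ft. Hydraulic radius R = A/P = 47.52/23.48 = 2.024 ft. Q_B = (1.486/0.014)·47.52·2.024^(2/3)·√0.003802 = 497.7 ft³/s.
The larger discharge is 497.7 ft³/s and the smaller is 34.66 ft³/s; the ratio is 14.4.

14.4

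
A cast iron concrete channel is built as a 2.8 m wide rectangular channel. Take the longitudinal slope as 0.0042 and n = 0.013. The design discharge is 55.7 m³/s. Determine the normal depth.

y_n = 3.91 m

Manning's equation rearranged: A R^(2/3) = nQ / (1·√S) = 0.013 × 55.7 / (√0.0042) = 11.17.
At y = 3.29 m: A R^(2/3) = 9.102 — low.
At y = 3.91 m: A R^(2/3) = 11.17 — matches.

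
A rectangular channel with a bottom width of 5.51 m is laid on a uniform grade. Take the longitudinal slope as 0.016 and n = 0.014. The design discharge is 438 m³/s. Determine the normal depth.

y_n = 5.8 m

Manning's equation rearranged: A R^(2/3) = nQ / (1·√S) = 0.014 × 438 / (√0.016) = 48.48.
Trying y = 6.53 m: A R^(2/3) = 55.92 — high.
Trying y = 4.26 m: A R^(2/3) = 33.08 — low.
Trying y = 5.8 m: A R^(2/3) = 48.47 — close enough.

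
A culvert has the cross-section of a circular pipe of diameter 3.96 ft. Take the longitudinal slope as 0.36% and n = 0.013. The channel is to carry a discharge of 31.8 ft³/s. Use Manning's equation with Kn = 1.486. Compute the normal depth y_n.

Manning's equation rearranged: A R^(2/3) = nQ / (1.486·√S) = 0.013 × 31.8 / (1.486 × √0.0036) = 4.637.
At y = 2.15 ft: A R^(2/3) = 7.016 — high.
At y = 1.21 ft: A R^(2/3) = 2.482 — low.
At y = 1.69 ft: A R^(2/3) = 4.637 — close enough.

y_n = 1.69 ft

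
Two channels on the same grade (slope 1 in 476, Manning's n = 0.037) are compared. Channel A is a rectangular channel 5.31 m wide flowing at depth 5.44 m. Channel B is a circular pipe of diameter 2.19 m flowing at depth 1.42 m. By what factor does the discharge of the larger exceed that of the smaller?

Channel A: Flow area A = b·y = 5.31 × 5.44 = 28.89 m². Wetted perimeter P = b + 2y = 5.31 + 2×5.44 = 16.19 m. Hydraulic radius R = A/P = 28.89/16.19 = 1.784 m. Q_A = (1/0.037)·28.89·1.784^(2/3)·√0.002101 = 52.64 m³/s.
Channel B: For a circular section of diameter D = 2.19 m at depth y = 1.42 m, the central angle is θ = 2 arccos(1 − 2y/D) = 3.744 rad. Then A = (D²/8)(θ − sin θ) = 2.585 m² and P = Dθ/2 = 4.1 m. Hydraulic radius R = A/P = 2.585/4.1 = 0.6304 m. Q_B = (1/0.037)·2.585·0.6304^(2/3)·√0.002101 = 2.354 m³/s.
The larger discharge is 52.64 m³/s and the smaller is 2.354 m³/s; the ratio is 22.4.

22.4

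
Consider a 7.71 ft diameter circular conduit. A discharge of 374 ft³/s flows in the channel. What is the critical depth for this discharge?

y_c = 4.96 ft

At critical depth, Q² T / (g A³) = 1, i.e. A³/T = Q²/g = 374²/32.2 = 4344.
Try y = 5.97 ft: A³/T = 9055 — high.
Try y = 3.94 ft: A³/T = 1793 — low.
Try y = 4.96 ft: A³/T = 4331 — ≈ 4344.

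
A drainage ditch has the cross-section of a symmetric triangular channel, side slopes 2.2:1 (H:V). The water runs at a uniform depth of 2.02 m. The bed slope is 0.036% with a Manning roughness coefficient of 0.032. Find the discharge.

Q = 5.03 m³/s

For a triangular section with side slope z = 2.2: A = zy² = 2.2×2.02² = 8.977 m²; P = 2y√(1+z²) = 2×2.02×2.417 = 9.763 m.
Hydraulic radius R = A/P = 8.977/9.763 = 0.9195 m.
Manning's equation: Q = (1/n) A R^(2/3) S^(1/2) = (1/0.032) × 8.977 × 0.9195^(2/3) × 0.00036^(1/2) = 5.03 m³/s.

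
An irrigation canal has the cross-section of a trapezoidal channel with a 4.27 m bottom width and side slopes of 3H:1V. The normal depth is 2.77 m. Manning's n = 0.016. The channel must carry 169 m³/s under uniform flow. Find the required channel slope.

S = 0.00322

With bottom width b = 4.27 m and side slope z = 3: A = (b + zy)y = (4.27 + 3×2.77)×2.77 = 34.85 m²; P = b + 2y√(1+z²) = 4.27 + 2×2.77×3.162 = 21.79 m.
Hydraulic radius R = A/P = 34.85/21.79 = 1.599 m.
From Manning's equation, S = [nQ / (1 A R^(2/3))]² = [0.016 × 169 / (1 × 34.85 × 1.599^(2/3))]² = 0.00322.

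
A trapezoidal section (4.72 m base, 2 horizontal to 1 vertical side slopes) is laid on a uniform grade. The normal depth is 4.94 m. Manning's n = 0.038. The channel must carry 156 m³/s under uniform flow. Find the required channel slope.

S = 0.00181

With bottom width b = 4.72 m and side slope z = 2: A = (b + zy)y = (4.72 + 2×4.94)×4.94 = 72.12 m²; P = b + 2y√(1+z²) = 4.72 + 2×4.94×2.236 = 26.81 m.
Hydraulic radius R = A/P = 72.12/26.81 = 2.69 m.
From Manning's equation, S = [nQ / (1 A R^(2/3))]² = [0.038 × 156 / (1 × 72.12 × 2.69^(2/3))]² = 0.00181.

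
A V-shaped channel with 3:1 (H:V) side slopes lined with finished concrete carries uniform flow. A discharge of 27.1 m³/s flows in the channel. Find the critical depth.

y_c = 1.75 m

At critical depth, Q² T / (g A³) = 1, i.e. A³/T = Q²/g = 27.1²/9.81 = 74.86.
Try y = 1.54 m: A³/T = 38.98 — short.
Try y = 1.75 m: A³/T = 73.86 — close enough.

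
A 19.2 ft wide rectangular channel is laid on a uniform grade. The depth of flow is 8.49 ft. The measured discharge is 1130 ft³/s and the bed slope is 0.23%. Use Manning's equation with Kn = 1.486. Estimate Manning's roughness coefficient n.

n = 0.028

Flow area A = b·y = 19.2 × 8.49 = 163 ft². Wetted perimeter P = b + 2y = 19.2 + 2×8.49 = 36.18 ft.
Hydraulic radius R = A/P = 163/36.18 = 4.505 ft.
Rearranging Manning's equation: n = (1.486/Q) A R^(2/3) S^(1/2) = (1.486/1130) × 163 × 4.505^(2/3) × √0.0023 = 0.028.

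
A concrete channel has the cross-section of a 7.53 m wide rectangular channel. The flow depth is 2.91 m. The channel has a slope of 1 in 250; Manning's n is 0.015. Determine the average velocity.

Flow area A = b·y = 7.53 × 2.91 = 21.91 m². Wetted perimeter P = b + 2y = 7.53 + 2×2.91 = 13.35 m.
Hydraulic radius R = A/P = 21.91/13.35 = 1.641 m.
From Manning's equation, V = (1/n) R^(2/3) S^(1/2) = (1/0.015) × 1.641^(2/3) × 0.004^(1/2) = 5.87 m/s.

V = 5.87 m/s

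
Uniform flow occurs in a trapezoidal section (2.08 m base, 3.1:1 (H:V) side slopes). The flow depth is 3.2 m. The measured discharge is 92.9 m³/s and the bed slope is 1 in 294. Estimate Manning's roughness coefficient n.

With bottom width b = 2.08 m and side slope z = 3.1: A = (b + zy)y = (2.08 + 3.1×3.2)×3.2 = 38.4 m²; P = b + 2y√(1+z²) = 2.08 + 2×3.2×3.257 = 22.93 m.
Hydraulic radius R = A/P = 38.4/22.93 = 1.675 m.
Rearranging Manning's equation: n = (1/Q) A R^(2/3) S^(1/2) = (1/92.9) × 38.4 × 1.675^(2/3) × √0.003401 = 0.034.

n = 0.034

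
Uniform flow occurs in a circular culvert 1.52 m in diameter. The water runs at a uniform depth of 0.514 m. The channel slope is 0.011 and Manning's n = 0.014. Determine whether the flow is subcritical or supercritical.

supercritical

For a circular section of diameter D = 1.52 m at depth y = 0.514 m, the central angle is θ = 2 arccos(1 − 2y/D) = 2.482 rad. Then A = (D²/8)(θ − sin θ) = 0.54 m² and P = Dθ/2 = 1.887 m.
Hydraulic radius R = A/P = 0.54/1.887 = 0.2862 m.
V = (1/n) R^(2/3) √S = (1/0.014) × 0.2862^(2/3) × √0.011 = 3.254 m/s. Hydraulic depth D_h = A/T = 0.54/1.438 = 0.3755 m.
Froude number Fr = V/√(g·D_h) = 3.254/√(9.81×0.3755) = 1.7, which is greater than 1, so the flow is supercritical.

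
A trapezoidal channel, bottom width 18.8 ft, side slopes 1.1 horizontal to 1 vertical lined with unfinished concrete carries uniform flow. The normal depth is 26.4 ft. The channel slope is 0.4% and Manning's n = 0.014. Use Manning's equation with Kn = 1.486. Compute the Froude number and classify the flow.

supercritical

With bottom width b = 18.8 ft and side slope z = 1.1: A = (b + zy)y = (18.8 + 1.1×26.4)×26.4 = 1263 ft²; P = b + 2y√(1+z²) = 18.8 + 2×26.4×1.487 = 97.29 ft.
Hydraulic radius R = A/P = 1263/97.29 = 12.98 ft.
V = (1.486/n) R^(2/3) √S = (1.486/0.014) × 12.98^(2/3) × √0.004 = 37.08 ft/s. Hydraulic depth D_h = A/T = 1263/76.88 = 16.43 ft.
Froude number Fr = V/√(g·D_h) = 37.08/√(32.2×16.43) = 1.61, which is greater than 1, so the flow is supercritical.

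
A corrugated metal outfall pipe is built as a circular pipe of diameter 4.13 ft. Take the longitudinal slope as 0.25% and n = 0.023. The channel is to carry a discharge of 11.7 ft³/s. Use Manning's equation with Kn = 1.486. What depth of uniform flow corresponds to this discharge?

y_n = 1.45 ft

Manning's equation rearranged: A R^(2/3) = nQ / (1.486·√S) = 0.023 × 11.7 / (1.486 × √0.0025) = 3.622.
Trying y = 1.8 ft: A R^(2/3) = 5.385 — high.
Trying y = 1.07 ft: A R^(2/3) = 2.012 — low.
Trying y = 1.45 ft: A R^(2/3) = 3.62 — matches.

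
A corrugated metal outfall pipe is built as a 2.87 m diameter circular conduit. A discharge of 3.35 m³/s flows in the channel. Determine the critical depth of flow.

At critical depth, Q² T / (g A³) = 1, i.e. A³/T = Q²/g = 3.35²/9.81 = 1.144.
Try y = 1 m: A³/T = 2.95 — over.
Try y = 0.562 m: A³/T = 0.3133 — short.
Try y = 0.783 m: A³/T = 1.144 — matches.

y_c = 0.783 m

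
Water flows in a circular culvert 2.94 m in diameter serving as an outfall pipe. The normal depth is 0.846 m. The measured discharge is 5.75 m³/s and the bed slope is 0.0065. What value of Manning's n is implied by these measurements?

n = 0.014

For a circular section of diameter D = 2.94 m at depth y = 0.846 m, the central angle is θ = 2 arccos(1 − 2y/D) = 2.265 rad. Then A = (D²/8)(θ − sin θ) = 1.616 m² and P = Dθ/2 = 3.329 m.
Hydraulic radius R = A/P = 1.616/3.329 = 0.4855 m.
Rearranging Manning's equation: n = (1/Q) A R^(2/3) S^(1/2) = (1/5.75) × 1.616 × 0.4855^(2/3) × √0.0065 = 0.014.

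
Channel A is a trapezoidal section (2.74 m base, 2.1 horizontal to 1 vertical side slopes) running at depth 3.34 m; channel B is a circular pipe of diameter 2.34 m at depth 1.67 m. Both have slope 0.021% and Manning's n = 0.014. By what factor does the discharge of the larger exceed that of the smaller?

18.5

Channel A: With bottom width b = 2.74 m and side slope z = 2.1: A = (b + zy)y = (2.74 + 2.1×3.34)×3.34 = 32.58 m²; P = b + 2y√(1+z²) = 2.74 + 2×3.34×2.326 = 18.28 m. Hydraulic radius R = A/P = 32.58/18.28 = 1.782 m. Q_A = (1/0.014)·32.58·1.782^(2/3)·√0.00021 = 49.57 m³/s.
Channel B: For a circular section of diameter D = 2.34 m at depth y = 1.67 m, the central angle is θ = 2 arccos(1 − 2y/D) = 4.025 rad. Then A = (D²/8)(θ − sin θ) = 3.284 m² and P = Dθ/2 = 4.709 m. Hydraulic radius R = A/P = 3.284/4.709 = 0.6973 m. Q_B = (1/0.014)·3.284·0.6973^(2/3)·√0.00021 = 2.673 m³/s.
The larger discharge is 49.57 m³/s and the smaller is 2.673 m³/s; the ratio is 18.5.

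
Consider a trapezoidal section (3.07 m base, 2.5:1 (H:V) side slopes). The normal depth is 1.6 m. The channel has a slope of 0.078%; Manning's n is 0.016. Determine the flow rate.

Q = 19.3 m³/s

With bottom width b = 3.07 m and side slope z = 2.5: A = (b + zy)y = (3.07 + 2.5×1.6)×1.6 = 11.31 m²; P = b + 2y√(1+z²) = 3.07 + 2×1.6×2.693 = 11.69 m.
Hydraulic radius R = A/P = 11.31/11.69 = 0.968 m.
Manning's equation: Q = (1/n) A R^(2/3) S^(1/2) = (1/0.016) × 11.31 × 0.968^(2/3) × 0.00078^(1/2) = 19.3 m³/s.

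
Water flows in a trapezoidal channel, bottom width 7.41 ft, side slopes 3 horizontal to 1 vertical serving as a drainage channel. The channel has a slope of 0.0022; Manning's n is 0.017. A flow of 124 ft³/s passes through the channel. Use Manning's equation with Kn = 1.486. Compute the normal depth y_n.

y_n = 1.93 ft

Manning's equation rearranged: A R^(2/3) = nQ / (1.486·√S) = 0.017 × 124 / (1.486 × √0.0022) = 30.24.
Try y = 2.33 ft: A R^(2/3) = 44.26 — too large.
Try y = 1.93 ft: A R^(2/3) = 30.33 — matches.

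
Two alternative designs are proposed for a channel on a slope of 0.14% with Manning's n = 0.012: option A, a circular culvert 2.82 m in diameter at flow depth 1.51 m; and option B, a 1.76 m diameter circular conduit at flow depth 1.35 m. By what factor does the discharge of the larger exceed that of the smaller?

2.11

Channel A: For a circular section of diameter D = 2.82 m at depth y = 1.51 m, the central angle is θ = 2 arccos(1 − 2y/D) = 3.284 rad. Then A = (D²/8)(θ − sin θ) = 3.405 m² and P = Dθ/2 = 4.63 m. Hydraulic radius R = A/P = 3.405/4.63 = 0.7354 m. Q_A = (1/0.012)·3.405·0.7354^(2/3)·√0.0014 = 8.649 m³/s.
Channel B: For a circular section of diameter D = 1.76 m at depth y = 1.35 m, the central angle is θ = 2 arccos(1 − 2y/D) = 4.268 rad. Then A = (D²/8)(θ − sin θ) = 2.002 m² and P = Dθ/2 = 3.756 m. Hydraulic radius R = A/P = 2.002/3.756 = 0.5331 m. Q_B = (1/0.012)·2.002·0.5331^(2/3)·√0.0014 = 4.105 m³/s.
The larger discharge is 8.649 m³/s and the smaller is 4.105 m³/s; the ratio is 2.11.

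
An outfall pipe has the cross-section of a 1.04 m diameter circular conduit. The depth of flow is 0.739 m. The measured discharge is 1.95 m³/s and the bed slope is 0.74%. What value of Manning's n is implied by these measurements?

n = 0.013

For a circular section of diameter D = 1.04 m at depth y = 0.739 m, the central angle is θ = 2 arccos(1 − 2y/D) = 4.011 rad. Then A = (D²/8)(θ − sin θ) = 0.6456 m² and P = Dθ/2 = 2.086 m.
Hydraulic radius R = A/P = 0.6456/2.086 = 0.3095 m.
Rearranging Manning's equation: n = (1/Q) A R^(2/3) S^(1/2) = (1/1.95) × 0.6456 × 0.3095^(2/3) × √0.0074 = 0.013.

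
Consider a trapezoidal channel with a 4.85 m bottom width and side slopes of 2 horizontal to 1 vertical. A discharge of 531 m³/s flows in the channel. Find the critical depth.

At critical depth, Q² T / (g A³) = 1, i.e. A³/T = Q²/g = 531²/9.81 = 28740.
Try y = 6.64 m: A³/T = 55540 — over.
Try y = 5.7 m: A³/T = 28740 — matches.

y_c = 5.7 m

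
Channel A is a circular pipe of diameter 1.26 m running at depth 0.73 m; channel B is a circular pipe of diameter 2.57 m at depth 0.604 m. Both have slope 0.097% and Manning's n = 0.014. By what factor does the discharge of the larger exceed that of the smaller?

Channel A: For a circular section of diameter D = 1.26 m at depth y = 0.73 m, the central angle is θ = 2 arccos(1 − 2y/D) = 3.46 rad. Then A = (D²/8)(θ − sin θ) = 0.7489 m² and P = Dθ/2 = 2.18 m. Hydraulic radius R = A/P = 0.7489/2.18 = 0.3435 m. Q_A = (1/0.014)·0.7489·0.3435^(2/3)·√0.00097 = 0.8172 m³/s.
Channel B: For a circular section of diameter D = 2.57 m at depth y = 0.604 m, the central angle is θ = 2 arccos(1 − 2y/D) = 2.024 rad. Then A = (D²/8)(θ − sin θ) = 0.9293 m² and P = Dθ/2 = 2.601 m. Hydraulic radius R = A/P = 0.9293/2.601 = 0.3572 m. Q_B = (1/0.014)·0.9293·0.3572^(2/3)·√0.00097 = 1.041 m³/s.
The larger discharge is 1.041 m³/s and the smaller is 0.8172 m³/s; the ratio is 1.27.

1.27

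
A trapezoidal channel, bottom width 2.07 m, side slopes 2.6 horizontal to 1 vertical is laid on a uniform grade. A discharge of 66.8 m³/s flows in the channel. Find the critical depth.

y_c = 2.3 m

At critical depth, Q² T / (g A³) = 1, i.e. A³/T = Q²/g = 66.8²/9.81 = 454.9.
Trying y = 1.75 m: A³/T = 139.2 — low.
Trying y = 2.83 m: A³/T = 1132 — high.
Trying y = 2.3 m: A³/T = 452.4 — ≈ 454.9.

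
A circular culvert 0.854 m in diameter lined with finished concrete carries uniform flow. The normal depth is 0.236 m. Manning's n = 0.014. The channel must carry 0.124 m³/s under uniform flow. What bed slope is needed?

For a circular section of diameter D = 0.854 m at depth y = 0.236 m, the central angle is θ = 2 arccos(1 − 2y/D) = 2.214 rad. Then A = (D²/8)(θ − sin θ) = 0.1289 m² and P = Dθ/2 = 0.9454 m.
Hydraulic radius R = A/P = 0.1289/0.9454 = 0.1363 m.
From Manning's equation, S = [nQ / (1 A R^(2/3))]² = [0.014 × 0.124 / (1 × 0.1289 × 0.1363^(2/3))]² = 0.00258.

S = 0.00258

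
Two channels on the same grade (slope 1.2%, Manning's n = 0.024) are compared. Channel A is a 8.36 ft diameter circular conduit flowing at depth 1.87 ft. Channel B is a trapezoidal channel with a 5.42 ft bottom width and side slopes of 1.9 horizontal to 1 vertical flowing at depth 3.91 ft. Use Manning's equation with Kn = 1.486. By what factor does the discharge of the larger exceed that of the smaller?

8.79

Channel A: For a circular section of diameter D = 8.36 ft at depth y = 1.87 ft, the central angle is θ = 2 arccos(1 − 2y/D) = 1.971 rad. Then A = (D²/8)(θ − sin θ) = 9.168 ft² and P = Dθ/2 = 8.237 ft. Hydraulic radius R = A/P = 9.168/8.237 = 1.113 ft. Q_A = (1.486/0.024)·9.168·1.113^(2/3)·√0.012 = 66.78 ft³/s.
Channel B: With bottom width b = 5.42 ft and side slope z = 1.9: A = (b + zy)y = (5.42 + 1.9×3.91)×3.91 = 50.24 ft²; P = b + 2y√(1+z²) = 5.42 + 2×3.91×2.147 = 22.21 ft. Hydraulic radius R = A/P = 50.24/22.21 = 2.262 ft. Q_B = (1.486/0.024)·50.24·2.262^(2/3)·√0.012 = 587.2 ft³/s.
The larger discharge is 587.2 ft³/s and the smaller is 66.78 ft³/s; the ratio is 8.79.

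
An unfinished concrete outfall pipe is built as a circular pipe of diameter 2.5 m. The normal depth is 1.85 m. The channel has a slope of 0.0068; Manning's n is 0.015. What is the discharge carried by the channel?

For a circular section of diameter D = 2.5 m at depth y = 1.85 m, the central angle is θ = 2 arccos(1 − 2y/D) = 4.143 rad. Then A = (D²/8)(θ − sin θ) = 3.895 m² and P = Dθ/2 = 5.179 m.
Hydraulic radius R = A/P = 3.895/5.179 = 0.7521 m.
Manning's equation: Q = (1/n) A R^(2/3) S^(1/2) = (1/0.015) × 3.895 × 0.7521^(2/3) × 0.0068^(1/2) = 17.7 m³/s.

Q = 17.7 m³/s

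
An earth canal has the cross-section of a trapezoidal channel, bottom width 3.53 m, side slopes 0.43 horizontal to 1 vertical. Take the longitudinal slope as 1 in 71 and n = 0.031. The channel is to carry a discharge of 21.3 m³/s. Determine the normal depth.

y_n = 1.44 m

Manning's equation rearranged: A R^(2/3) = nQ / (1·√S) = 0.031 × 21.3 / (√0.01408) = 5.564.
Trying y = 1.29 m: A R^(2/3) = 4.659 — short.
Trying y = 1.44 m: A R^(2/3) = 5.555 — matches.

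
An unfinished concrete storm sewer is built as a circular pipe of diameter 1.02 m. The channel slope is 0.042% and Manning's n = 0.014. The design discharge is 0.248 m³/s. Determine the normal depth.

y_n = 0.519 m

Manning's equation rearranged: A R^(2/3) = nQ / (1·√S) = 0.014 × 0.248 / (√0.00042) = 0.1694.
Trying y = 0.66 m: A R^(2/3) = 0.2469 — too large.
Trying y = 0.358 m: A R^(2/3) = 0.08686 — too small.
Trying y = 0.519 m: A R^(2/3) = 0.1692 — close enough.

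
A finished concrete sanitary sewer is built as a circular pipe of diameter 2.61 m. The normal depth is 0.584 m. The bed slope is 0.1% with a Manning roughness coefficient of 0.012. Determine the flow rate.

For a circular section of diameter D = 2.61 m at depth y = 0.584 m, the central angle is θ = 2 arccos(1 − 2y/D) = 1.971 rad. Then A = (D²/8)(θ − sin θ) = 0.894 m² and P = Dθ/2 = 2.572 m.
Hydraulic radius R = A/P = 0.894/2.572 = 0.3476 m.
Manning's equation: Q = (1/n) A R^(2/3) S^(1/2) = (1/0.012) × 0.894 × 0.3476^(2/3) × 0.001^(1/2) = 1.16 m³/s.

Q = 1.16 m³/s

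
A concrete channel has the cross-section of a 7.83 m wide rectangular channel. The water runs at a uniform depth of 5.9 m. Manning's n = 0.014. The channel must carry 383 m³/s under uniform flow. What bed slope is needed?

S = 0.0043

Flow area A = b·y = 7.83 × 5.9 = 46.2 m². Wetted perimeter P = b + 2y = 7.83 + 2×5.9 = 19.63 m.
Hydraulic radius R = A/P = 46.2/19.63 = 2.353 m.
From Manning's equation, S = [nQ / (1 A R^(2/3))]² = [0.014 × 383 / (1 × 46.2 × 2.353^(2/3))]² = 0.0043.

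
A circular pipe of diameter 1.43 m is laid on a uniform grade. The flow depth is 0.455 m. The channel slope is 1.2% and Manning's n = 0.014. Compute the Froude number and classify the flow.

supercritical

For a circular section of diameter D = 1.43 m at depth y = 0.455 m, the central angle is θ = 2 arccos(1 − 2y/D) = 2.397 rad. Then A = (D²/8)(θ − sin θ) = 0.4396 m² and P = Dθ/2 = 1.714 m.
Hydraulic radius R = A/P = 0.4396/1.714 = 0.2565 m.
V = (1/n) R^(2/3) √S = (1/0.014) × 0.2565^(2/3) × √0.012 = 3.159 m/s. Hydraulic depth D_h = A/T = 0.4396/1.332 = 0.33 m.
Froude number Fr = V/√(g·D_h) = 3.159/√(9.81×0.33) = 1.76, which is greater than 1, so the flow is supercritical.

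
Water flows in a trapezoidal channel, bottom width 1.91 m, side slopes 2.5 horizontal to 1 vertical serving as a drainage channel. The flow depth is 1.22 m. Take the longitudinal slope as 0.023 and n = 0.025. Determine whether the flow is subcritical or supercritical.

supercritical

With bottom width b = 1.91 m and side slope z = 2.5: A = (b + zy)y = (1.91 + 2.5×1.22)×1.22 = 6.051 m²; P = b + 2y√(1+z²) = 1.91 + 2×1.22×2.693 = 8.48 m.
Hydraulic radius R = A/P = 6.051/8.48 = 0.7136 m.
V = (1/n) R^(2/3) √S = (1/0.025) × 0.7136^(2/3) × √0.023 = 4.844 m/s. Hydraulic depth D_h = A/T = 6.051/8.01 = 0.7555 m.
Froude number Fr = V/√(g·D_h) = 4.844/√(9.81×0.7555) = 1.78, which is greater than 1, so the flow is supercritical.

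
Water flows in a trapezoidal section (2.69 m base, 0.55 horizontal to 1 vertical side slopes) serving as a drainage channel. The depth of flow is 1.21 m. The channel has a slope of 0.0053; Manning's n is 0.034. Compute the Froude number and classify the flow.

With bottom width b = 2.69 m and side slope z = 0.55: A = (b + zy)y = (2.69 + 0.55×1.21)×1.21 = 4.06 m²; P = b + 2y√(1+z²) = 2.69 + 2×1.21×1.141 = 5.452 m.
Hydraulic radius R = A/P = 4.06/5.452 = 0.7447 m.
V = (1/n) R^(2/3) √S = (1/0.034) × 0.7447^(2/3) × √0.0053 = 1.759 m/s. Hydraulic depth D_h = A/T = 4.06/4.021 = 1.01 m.
Froude number Fr = V/√(g·D_h) = 1.759/√(9.81×1.01) = 0.559, which is less than 1, so the flow is subcritical.

subcritical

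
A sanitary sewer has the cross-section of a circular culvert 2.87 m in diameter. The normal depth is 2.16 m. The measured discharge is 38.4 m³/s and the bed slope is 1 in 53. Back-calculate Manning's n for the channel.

For a circular section of diameter D = 2.87 m at depth y = 2.16 m, the central angle is θ = 2 arccos(1 − 2y/D) = 4.201 rad. Then A = (D²/8)(θ − sin θ) = 5.223 m² and P = Dθ/2 = 6.028 m.
Hydraulic radius R = A/P = 5.223/6.028 = 0.8664 m.
Rearranging Manning's equation: n = (1/Q) A R^(2/3) S^(1/2) = (1/38.4) × 5.223 × 0.8664^(2/3) × √0.01887 = 0.017.

n = 0.017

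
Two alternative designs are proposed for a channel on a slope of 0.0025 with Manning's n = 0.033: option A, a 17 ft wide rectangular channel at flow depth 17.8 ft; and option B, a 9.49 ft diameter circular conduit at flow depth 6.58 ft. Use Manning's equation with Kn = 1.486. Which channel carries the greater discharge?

Channel A: Flow area A = b·y = 17 × 17.8 = 302.6 ft². Wetted perimeter P = b + 2y = 17 + 2×17.8 = 52.6 ft. Hydraulic radius R = A/P = 302.6/52.6 = 5.753 ft. Q_A = (1.486/0.033)·302.6·5.753^(2/3)·√0.0025 = 2187 ft³/s.
Channel B: For a circular section of diameter D = 9.49 ft at depth y = 6.58 ft, the central angle is θ = 2 arccos(1 − 2y/D) = 3.936 rad. Then A = (D²/8)(θ − sin θ) = 52.34 ft² and P = Dθ/2 = 18.68 ft. Hydraulic radius R = A/P = 52.34/18.68 = 2.802 ft. Q_B = (1.486/0.033)·52.34·2.802^(2/3)·√0.0025 = 234.2 ft³/s.
Q_A = 2187 ft³/s vs Q_B = 234.2 ft³/s, so channel A carries more.

channel A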